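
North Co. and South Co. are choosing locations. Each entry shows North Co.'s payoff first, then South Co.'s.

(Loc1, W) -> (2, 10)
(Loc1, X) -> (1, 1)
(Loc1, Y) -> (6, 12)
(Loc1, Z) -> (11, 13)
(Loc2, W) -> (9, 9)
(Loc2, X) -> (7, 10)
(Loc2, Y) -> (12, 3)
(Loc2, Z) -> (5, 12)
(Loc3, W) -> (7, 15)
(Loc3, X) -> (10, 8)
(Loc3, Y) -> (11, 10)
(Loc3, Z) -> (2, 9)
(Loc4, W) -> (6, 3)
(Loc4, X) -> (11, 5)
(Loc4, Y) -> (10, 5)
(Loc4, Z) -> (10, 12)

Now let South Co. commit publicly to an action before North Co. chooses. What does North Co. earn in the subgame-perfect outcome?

Solve by backward induction (South Co. leads).
- W: North Co. compares 2, 9, 7, 6 and picks Loc2; South Co. would get 9.
- X: North Co. compares 1, 7, 10, 11 and picks Loc4; South Co. would get 5.
- Y: North Co. compares 6, 12, 11, 10 and picks Loc2; South Co. would get 3.
- Z: North Co. compares 11, 5, 2, 10 and picks Loc1; South Co. would get 13.
Maximizing over 9, 5, 3, 13, South Co. chooses Z. Subgame-perfect outcome: (Loc1, Z) with payoffs (11, 13).

11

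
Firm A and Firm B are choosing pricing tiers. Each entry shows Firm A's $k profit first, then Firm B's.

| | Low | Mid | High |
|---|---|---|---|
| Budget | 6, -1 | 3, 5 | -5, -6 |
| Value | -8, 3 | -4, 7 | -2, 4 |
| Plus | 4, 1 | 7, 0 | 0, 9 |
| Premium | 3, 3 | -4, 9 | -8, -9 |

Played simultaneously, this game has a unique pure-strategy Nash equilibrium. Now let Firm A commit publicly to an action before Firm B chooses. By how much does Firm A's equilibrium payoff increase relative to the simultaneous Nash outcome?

3

Work backward from Firm B's decision.
- Budget: BR = Mid, leader payoff 3.
- Value: BR = Mid, leader payoff -4.
- Plus: BR = High, leader payoff 0.
- Premium: BR = Mid, leader payoff -4.
Maximizing over 3, -4, 0, -4, Firm A chooses Budget. Subgame-perfect outcome: (Budget, Mid) with payoffs (3, 5).
For the simultaneous game, intersect best replies.
Firm A's best replies: Low→Budget; Mid→Plus; High→Plus.
Firm B's best replies: Budget→Mid; Value→Mid; Plus→High; Premium→Mid.
Only (Plus, High) has each player best-responding; Nash payoffs (0, 9).
Firm A's commitment gain: 3 − 0 = 3.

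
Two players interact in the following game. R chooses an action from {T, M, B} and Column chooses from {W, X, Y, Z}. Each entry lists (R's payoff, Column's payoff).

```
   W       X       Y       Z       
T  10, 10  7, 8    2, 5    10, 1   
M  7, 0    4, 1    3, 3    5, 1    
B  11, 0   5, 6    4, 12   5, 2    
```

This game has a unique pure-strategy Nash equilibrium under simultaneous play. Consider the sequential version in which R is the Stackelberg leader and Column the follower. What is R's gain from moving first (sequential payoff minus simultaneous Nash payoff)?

6

Column best-responds to each possible R move:
- T: BR = W, leader payoff 10.
- M: BR = Y, leader payoff 3.
- B: BR = Y, leader payoff 4.
Among 10, 3, 4, the best is 10 at T. Subgame-perfect outcome: (T, W) with payoffs (10, 10).
For the simultaneous game, intersect best replies.
R's best replies: W→B; X→T; Y→B; Z→T.
Column's best replies: T→W; M→Y; B→Y.
Only (B, Y) has each player best-responding; Nash payoffs (4, 12).
R's commitment gain: 10 − 4 = 6.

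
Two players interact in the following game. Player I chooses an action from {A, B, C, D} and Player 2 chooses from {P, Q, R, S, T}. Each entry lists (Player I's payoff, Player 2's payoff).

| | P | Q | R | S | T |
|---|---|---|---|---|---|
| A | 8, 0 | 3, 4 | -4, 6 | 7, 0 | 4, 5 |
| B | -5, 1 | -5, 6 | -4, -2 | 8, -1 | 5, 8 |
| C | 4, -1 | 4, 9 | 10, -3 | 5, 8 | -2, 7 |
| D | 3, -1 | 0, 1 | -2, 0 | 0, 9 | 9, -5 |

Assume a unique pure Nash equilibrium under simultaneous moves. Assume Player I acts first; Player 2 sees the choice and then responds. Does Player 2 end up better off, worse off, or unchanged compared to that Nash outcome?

Player 2 best-responds to each possible Player I move:
- A: BR = R, leader payoff -4.
- B: BR = T, leader payoff 5.
- C: BR = Q, leader payoff 4.
- D: BR = S, leader payoff 0.
Maximizing over -4, 5, 4, 0, Player I chooses B. Subgame-perfect outcome: (B, T) with payoffs (5, 8).
Under simultaneous play:
Player I's best replies: P→A; Q→C; R→C; S→B; T→D.
Player 2's best replies: A→R; B→T; C→Q; D→S.
Only (C, Q) has each player best-responding; Nash payoffs (4, 9).
Player 2 earns 8 sequentially versus 9 at the Nash outcome: worse off.

worse off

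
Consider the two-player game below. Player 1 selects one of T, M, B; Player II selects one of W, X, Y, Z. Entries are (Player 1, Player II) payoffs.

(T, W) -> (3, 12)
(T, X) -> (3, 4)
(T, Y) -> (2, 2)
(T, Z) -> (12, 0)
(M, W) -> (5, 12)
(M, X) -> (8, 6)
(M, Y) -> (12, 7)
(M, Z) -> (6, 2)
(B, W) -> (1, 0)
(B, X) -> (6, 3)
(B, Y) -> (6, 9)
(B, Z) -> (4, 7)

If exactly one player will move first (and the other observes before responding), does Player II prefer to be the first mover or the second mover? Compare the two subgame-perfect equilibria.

first

If Player 1 leads: Player II's best replies are T→W, M→W, B→Y; Player 1's induced payoffs 3, 5, 6; outcome (B, Y), payoffs (6, 9).
If Player II leads: Player 1's best replies are W→M, X→M, Y→M, Z→T; Player II's induced payoffs 12, 6, 7, 0; outcome (M, W), payoffs (5, 12).
Player II gets 12 moving first and 9 moving second, so Player II prefers to move first.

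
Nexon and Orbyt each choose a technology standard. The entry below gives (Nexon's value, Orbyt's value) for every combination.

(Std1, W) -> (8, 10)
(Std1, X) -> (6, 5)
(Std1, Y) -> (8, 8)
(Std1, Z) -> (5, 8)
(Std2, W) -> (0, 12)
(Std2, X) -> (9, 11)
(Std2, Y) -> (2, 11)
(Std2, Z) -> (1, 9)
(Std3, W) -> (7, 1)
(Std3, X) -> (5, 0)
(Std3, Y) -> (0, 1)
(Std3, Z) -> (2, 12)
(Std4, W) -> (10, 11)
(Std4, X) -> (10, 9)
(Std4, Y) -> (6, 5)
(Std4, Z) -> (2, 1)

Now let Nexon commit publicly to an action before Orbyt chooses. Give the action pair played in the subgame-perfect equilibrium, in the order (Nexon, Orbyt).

(Std4, W)

Work backward from Orbyt's decision.
- Std1: BR = W, leader payoff 8.
- Std2: BR = W, leader payoff 0.
- Std3: BR = Z, leader payoff 2.
- Std4: BR = W, leader payoff 10.
Nexon's induced payoffs are 8, 0, 2, 10, so Nexon commits to Std4. Subgame-perfect outcome: (Std4, W) with payoffs (10, 11).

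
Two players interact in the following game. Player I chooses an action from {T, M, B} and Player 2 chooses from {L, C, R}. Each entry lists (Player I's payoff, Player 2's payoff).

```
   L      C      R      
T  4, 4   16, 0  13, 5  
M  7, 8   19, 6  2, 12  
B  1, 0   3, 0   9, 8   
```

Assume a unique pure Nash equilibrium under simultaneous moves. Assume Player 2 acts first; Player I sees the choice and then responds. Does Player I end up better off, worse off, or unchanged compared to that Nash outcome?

worse off

Backward induction with Player 2 moving first.
- L → Player I plays M (best of 4, 7, 1); Player 2 gets 8.
- C → Player I plays M (best of 16, 19, 3); Player 2 gets 6.
- R → Player I plays T (best of 13, 2, 9); Player 2 gets 5.
Maximizing over 8, 6, 5, Player 2 chooses L. Subgame-perfect outcome: (M, L) with payoffs (7, 8).
Under simultaneous play:
Player I's best replies: L→M; C→M; R→T.
Player 2's best replies: T→R; M→R; B→R.
The unique mutual best reply is (T, R), giving (13, 5).
Player I earns 7 sequentially versus 13 at the Nash outcome: worse off.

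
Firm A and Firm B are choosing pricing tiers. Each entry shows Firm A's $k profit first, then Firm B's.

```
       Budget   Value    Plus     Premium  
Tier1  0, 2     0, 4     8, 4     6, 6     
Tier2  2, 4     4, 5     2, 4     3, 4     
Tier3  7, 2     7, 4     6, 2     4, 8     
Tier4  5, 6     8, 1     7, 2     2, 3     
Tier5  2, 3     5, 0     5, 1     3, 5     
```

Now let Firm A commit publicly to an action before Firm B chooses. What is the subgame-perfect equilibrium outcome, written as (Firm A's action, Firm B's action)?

Firm B best-responds to each possible Firm A move:
- Tier1: BR = Premium, leader payoff 6.
- Tier2: BR = Value, leader payoff 4.
- Tier3: BR = Premium, leader payoff 4.
- Tier4: BR = Budget, leader payoff 5.
- Tier5: BR = Premium, leader payoff 3.
Maximizing over 6, 4, 4, 5, 3, Firm A chooses Tier1. Subgame-perfect outcome: (Tier1, Premium) with payoffs (6, 6).

(Tier1, Premium)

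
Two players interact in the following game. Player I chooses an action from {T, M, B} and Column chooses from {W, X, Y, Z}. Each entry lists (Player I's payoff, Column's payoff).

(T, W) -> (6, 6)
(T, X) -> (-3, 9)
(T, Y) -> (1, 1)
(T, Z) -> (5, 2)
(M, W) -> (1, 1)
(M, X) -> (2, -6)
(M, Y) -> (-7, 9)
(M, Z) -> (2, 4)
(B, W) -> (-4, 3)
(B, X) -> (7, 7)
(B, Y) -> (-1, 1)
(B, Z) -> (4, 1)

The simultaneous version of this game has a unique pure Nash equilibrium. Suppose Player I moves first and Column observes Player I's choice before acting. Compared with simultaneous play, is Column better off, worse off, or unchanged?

Backward induction with Player I moving first.
- T: BR = X, leader payoff -3.
- M: BR = Y, leader payoff -7.
- B: BR = X, leader payoff 7.
Among -3, -7, 7, the best is 7 at B. Subgame-perfect outcome: (B, X) with payoffs (7, 7).
Under simultaneous play:
Player I's best replies: W→T; X→B; Y→T; Z→T.
Column's best replies: T→X; M→Y; B→X.
The unique mutual best reply is (B, X), giving (7, 7).
Column earns 7 sequentially versus 7 at the Nash outcome: unchanged.

unchanged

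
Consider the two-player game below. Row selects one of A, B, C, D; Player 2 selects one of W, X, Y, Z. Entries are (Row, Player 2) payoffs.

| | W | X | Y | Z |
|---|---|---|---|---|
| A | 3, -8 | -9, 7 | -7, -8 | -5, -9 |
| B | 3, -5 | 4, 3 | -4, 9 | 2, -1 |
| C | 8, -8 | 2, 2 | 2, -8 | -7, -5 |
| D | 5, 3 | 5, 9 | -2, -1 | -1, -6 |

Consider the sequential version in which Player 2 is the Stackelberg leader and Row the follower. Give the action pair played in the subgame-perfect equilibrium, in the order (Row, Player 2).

Solve by backward induction (Player 2 leads).
- W: Row compares 3, 3, 8, 5 and picks C; Player 2 would get -8.
- X: Row compares -9, 4, 2, 5 and picks D; Player 2 would get 9.
- Y: Row compares -7, -4, 2, -2 and picks C; Player 2 would get -8.
- Z: Row compares -5, 2, -7, -1 and picks B; Player 2 would get -1.
Among -8, 9, -8, -1, the best is 9 at X. Subgame-perfect outcome: (D, X) with payoffs (5, 9).

(D, X)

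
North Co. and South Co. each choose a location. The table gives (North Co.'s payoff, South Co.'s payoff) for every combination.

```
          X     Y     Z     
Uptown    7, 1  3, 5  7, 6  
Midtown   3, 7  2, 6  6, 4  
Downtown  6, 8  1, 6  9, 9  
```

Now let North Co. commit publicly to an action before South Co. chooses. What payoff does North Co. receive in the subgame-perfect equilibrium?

9

South Co. best-responds to each possible North Co. move:
- Uptown → South Co. plays Z (best of 1, 5, 6); North Co. gets 7.
- Midtown → South Co. plays X (best of 7, 6, 4); North Co. gets 3.
- Downtown → South Co. plays Z (best of 8, 6, 9); North Co. gets 9.
Maximizing over 7, 3, 9, North Co. chooses Downtown. Subgame-perfect outcome: (Downtown, Z) with payoffs (9, 9).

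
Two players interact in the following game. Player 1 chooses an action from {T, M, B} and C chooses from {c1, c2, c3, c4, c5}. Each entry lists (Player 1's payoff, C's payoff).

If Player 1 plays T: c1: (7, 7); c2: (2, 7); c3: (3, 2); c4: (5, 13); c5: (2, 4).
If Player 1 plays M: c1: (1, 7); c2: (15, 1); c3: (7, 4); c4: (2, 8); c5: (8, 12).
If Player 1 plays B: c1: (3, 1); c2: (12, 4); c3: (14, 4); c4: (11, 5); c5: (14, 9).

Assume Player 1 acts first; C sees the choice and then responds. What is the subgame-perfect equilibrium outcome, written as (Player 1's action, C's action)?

Work backward from C's decision.
- T: C compares 7, 7, 2, 13, 4 and picks c4; Player 1 would get 5.
- M: C compares 7, 1, 4, 8, 12 and picks c5; Player 1 would get 8.
- B: C compares 1, 4, 4, 5, 9 and picks c5; Player 1 would get 14.
Player 1's induced payoffs are 5, 8, 14, so Player 1 commits to B. Subgame-perfect outcome: (B, c5) with payoffs (14, 9).

(B, c5)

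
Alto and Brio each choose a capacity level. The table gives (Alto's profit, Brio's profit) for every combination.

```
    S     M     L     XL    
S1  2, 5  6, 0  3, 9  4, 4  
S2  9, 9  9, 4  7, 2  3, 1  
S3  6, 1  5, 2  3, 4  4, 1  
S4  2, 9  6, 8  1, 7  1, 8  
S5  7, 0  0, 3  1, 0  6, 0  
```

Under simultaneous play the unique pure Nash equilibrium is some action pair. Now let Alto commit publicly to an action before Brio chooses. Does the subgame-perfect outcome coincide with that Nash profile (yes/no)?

Solve by backward induction (Alto leads).
- S1: BR = L, leader payoff 3.
- S2: BR = S, leader payoff 9.
- S3: BR = L, leader payoff 3.
- S4: BR = S, leader payoff 2.
- S5: BR = M, leader payoff 0.
Alto's induced payoffs are 3, 9, 3, 2, 0, so Alto commits to S2. Subgame-perfect outcome: (S2, S) with payoffs (9, 9).
Under simultaneous play:
Alto's best replies: S→S2; M→S2; L→S2; XL→S5.
Brio's best replies: S1→L; S2→S; S3→L; S4→S; S5→M.
The unique mutual best reply is (S2, S), giving (9, 9).
Sequential outcome (S2, S) coincides with the Nash profile (S2, S).

yes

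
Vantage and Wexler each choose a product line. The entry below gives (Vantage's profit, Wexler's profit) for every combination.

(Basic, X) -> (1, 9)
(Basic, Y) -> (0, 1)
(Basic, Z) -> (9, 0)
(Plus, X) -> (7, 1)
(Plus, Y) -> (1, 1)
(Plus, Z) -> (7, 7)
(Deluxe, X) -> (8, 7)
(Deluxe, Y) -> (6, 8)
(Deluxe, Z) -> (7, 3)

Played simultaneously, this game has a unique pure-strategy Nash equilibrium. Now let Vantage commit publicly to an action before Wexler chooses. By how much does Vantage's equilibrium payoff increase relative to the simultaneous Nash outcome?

Backward induction with Vantage moving first.
- Basic: Wexler compares 9, 1, 0 and picks X; Vantage would get 1.
- Plus: Wexler compares 1, 1, 7 and picks Z; Vantage would get 7.
- Deluxe: Wexler compares 7, 8, 3 and picks Y; Vantage would get 6.
Maximizing over 1, 7, 6, Vantage chooses Plus. Subgame-perfect outcome: (Plus, Z) with payoffs (7, 7).
Under simultaneous play:
Vantage's best replies: X→Deluxe; Y→Deluxe; Z→Basic.
Wexler's best replies: Basic→X; Plus→Z; Deluxe→Y.
The unique mutual best reply is (Deluxe, Y), giving (6, 8).
Vantage's commitment gain: 7 − 6 = 1.

1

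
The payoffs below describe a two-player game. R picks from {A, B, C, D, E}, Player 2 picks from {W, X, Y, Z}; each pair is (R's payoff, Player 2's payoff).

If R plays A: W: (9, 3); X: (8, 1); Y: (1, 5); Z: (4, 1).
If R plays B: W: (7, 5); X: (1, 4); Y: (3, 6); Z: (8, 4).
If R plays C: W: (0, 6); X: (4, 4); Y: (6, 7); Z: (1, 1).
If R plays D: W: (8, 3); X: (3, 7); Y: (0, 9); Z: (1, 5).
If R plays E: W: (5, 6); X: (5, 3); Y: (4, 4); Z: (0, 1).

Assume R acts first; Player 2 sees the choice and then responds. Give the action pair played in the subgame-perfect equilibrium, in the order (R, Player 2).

(C, Y)

Solve by backward induction (R leads).
- A → Player 2 plays Y (best of 3, 1, 5, 1); R gets 1.
- B → Player 2 plays Y (best of 5, 4, 6, 4); R gets 3.
- C → Player 2 plays Y (best of 6, 4, 7, 1); R gets 6.
- D → Player 2 plays Y (best of 3, 7, 9, 5); R gets 0.
- E → Player 2 plays W (best of 6, 3, 4, 1); R gets 5.
Among 1, 3, 6, 0, 5, the best is 6 at C. Subgame-perfect outcome: (C, Y) with payoffs (6, 7).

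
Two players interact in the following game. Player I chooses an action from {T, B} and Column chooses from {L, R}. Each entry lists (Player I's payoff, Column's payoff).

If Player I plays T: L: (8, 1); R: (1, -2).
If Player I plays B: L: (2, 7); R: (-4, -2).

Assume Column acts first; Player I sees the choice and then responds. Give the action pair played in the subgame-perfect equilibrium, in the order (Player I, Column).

(T, L)

Work backward from Player I's decision.
- L: BR = T, leader payoff 1.
- R: BR = T, leader payoff -2.
Among 1, -2, the best is 1 at L. Subgame-perfect outcome: (T, L) with payoffs (8, 1).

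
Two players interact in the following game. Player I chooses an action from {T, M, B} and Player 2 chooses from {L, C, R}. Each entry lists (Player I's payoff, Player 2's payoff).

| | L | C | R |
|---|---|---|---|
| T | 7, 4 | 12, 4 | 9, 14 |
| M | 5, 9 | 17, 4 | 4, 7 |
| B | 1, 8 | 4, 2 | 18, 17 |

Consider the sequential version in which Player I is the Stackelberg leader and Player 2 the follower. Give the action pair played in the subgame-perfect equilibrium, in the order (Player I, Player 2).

Work backward from Player 2's decision.
- T: BR = R, leader payoff 9.
- M: BR = L, leader payoff 5.
- B: BR = R, leader payoff 18.
Maximizing over 9, 5, 18, Player I chooses B. Subgame-perfect outcome: (B, R) with payoffs (18, 17).

(B, R)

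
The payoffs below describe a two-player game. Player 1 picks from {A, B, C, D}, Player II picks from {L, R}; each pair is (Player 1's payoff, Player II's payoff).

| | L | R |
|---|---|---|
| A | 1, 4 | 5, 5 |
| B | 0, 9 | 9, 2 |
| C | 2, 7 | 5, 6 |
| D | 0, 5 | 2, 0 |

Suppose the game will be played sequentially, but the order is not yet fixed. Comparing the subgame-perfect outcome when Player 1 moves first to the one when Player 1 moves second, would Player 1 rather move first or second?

If Player 1 leads: Player II's best replies are A→R, B→L, C→L, D→L; Player 1's induced payoffs 5, 0, 2, 0; outcome (A, R), payoffs (5, 5).
If Player II leads: Player 1's best replies are L→C, R→B; Player II's induced payoffs 7, 2; outcome (C, L), payoffs (2, 7).
Player 1 gets 5 moving first and 2 moving second, so Player 1 prefers to move first.

first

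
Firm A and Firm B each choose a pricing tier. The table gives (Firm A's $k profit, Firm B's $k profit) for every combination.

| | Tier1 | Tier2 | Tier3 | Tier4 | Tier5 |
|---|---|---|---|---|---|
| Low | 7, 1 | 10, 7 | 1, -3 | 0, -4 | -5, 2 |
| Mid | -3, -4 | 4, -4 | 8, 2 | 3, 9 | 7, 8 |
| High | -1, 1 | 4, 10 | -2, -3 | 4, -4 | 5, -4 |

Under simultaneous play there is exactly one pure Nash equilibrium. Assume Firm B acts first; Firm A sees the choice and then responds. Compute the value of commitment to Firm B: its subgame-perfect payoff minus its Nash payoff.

1

Solve by backward induction (Firm B leads).
- Tier1: BR = Low, leader payoff 1.
- Tier2: BR = Low, leader payoff 7.
- Tier3: BR = Mid, leader payoff 2.
- Tier4: BR = High, leader payoff -4.
- Tier5: BR = Mid, leader payoff 8.
Among 1, 7, 2, -4, 8, the best is 8 at Tier5. Subgame-perfect outcome: (Mid, Tier5) with payoffs (7, 8).
Under simultaneous play:
Firm A's best replies: Tier1→Low; Tier2→Low; Tier3→Mid; Tier4→High; Tier5→Mid.
Firm B's best replies: Low→Tier2; Mid→Tier4; High→Tier2.
Only (Low, Tier2) has each player best-responding; Nash payoffs (10, 7).
Firm B's commitment gain: 8 − 7 = 1.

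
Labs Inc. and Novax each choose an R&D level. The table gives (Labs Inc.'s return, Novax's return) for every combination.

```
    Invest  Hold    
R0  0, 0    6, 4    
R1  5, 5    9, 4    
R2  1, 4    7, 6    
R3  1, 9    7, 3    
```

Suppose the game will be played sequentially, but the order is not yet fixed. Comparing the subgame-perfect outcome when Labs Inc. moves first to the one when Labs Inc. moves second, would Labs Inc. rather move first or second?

If Labs Inc. leads: Novax's best replies are R0→Hold, R1→Invest, R2→Hold, R3→Invest; Labs Inc.'s induced payoffs 6, 5, 7, 1; outcome (R2, Hold), payoffs (7, 6).
If Novax leads: Labs Inc.'s best replies are Invest→R1, Hold→R1; Novax's induced payoffs 5, 4; outcome (R1, Invest), payoffs (5, 5).
Labs Inc. gets 7 moving first and 5 moving second, so Labs Inc. prefers to move first.

first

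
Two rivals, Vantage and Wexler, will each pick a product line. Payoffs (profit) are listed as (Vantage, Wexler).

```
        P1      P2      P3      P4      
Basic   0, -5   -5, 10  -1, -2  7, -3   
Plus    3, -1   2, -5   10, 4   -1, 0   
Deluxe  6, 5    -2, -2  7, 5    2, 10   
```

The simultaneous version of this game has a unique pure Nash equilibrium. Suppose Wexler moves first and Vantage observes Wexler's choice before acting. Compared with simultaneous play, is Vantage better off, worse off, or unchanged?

Vantage best-responds to each possible Wexler move:
- P1 → Vantage plays Deluxe (best of 0, 3, 6); Wexler gets 5.
- P2 → Vantage plays Plus (best of -5, 2, -2); Wexler gets -5.
- P3 → Vantage plays Plus (best of -1, 10, 7); Wexler gets 4.
- P4 → Vantage plays Basic (best of 7, -1, 2); Wexler gets -3.
Among 5, -5, 4, -3, the best is 5 at P1. Subgame-perfect outcome: (Deluxe, P1) with payoffs (6, 5).
Now find the simultaneous Nash equilibrium.
Vantage's best replies: P1→Deluxe; P2→Plus; P3→Plus; P4→Basic.
Wexler's best replies: Basic→P2; Plus→P3; Deluxe→P4.
Only (Plus, P3) has each player best-responding; Nash payoffs (10, 4).
Vantage earns 6 sequentially versus 10 at the Nash outcome: worse off.

worse off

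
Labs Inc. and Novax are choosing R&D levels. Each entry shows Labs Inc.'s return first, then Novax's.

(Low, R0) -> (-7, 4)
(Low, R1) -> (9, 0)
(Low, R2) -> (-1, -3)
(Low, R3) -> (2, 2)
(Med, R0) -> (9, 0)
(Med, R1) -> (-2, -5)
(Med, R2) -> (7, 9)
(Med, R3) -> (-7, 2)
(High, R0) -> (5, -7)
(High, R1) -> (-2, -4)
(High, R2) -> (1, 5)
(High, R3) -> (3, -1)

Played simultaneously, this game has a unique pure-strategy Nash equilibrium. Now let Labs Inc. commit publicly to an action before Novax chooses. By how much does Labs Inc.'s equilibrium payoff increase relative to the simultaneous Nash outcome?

Solve by backward induction (Labs Inc. leads).
- Low: BR = R0, leader payoff -7.
- Med: BR = R2, leader payoff 7.
- High: BR = R2, leader payoff 1.
Among -7, 7, 1, the best is 7 at Med. Subgame-perfect outcome: (Med, R2) with payoffs (7, 9).
For the simultaneous game, intersect best replies.
Labs Inc.'s best replies: R0→Med; R1→Low; R2→Med; R3→High.
Novax's best replies: Low→R0; Med→R2; High→R2.
The unique mutual best reply is (Med, R2), giving (7, 9).
Labs Inc.'s commitment gain: 7 − 7 = 0.

0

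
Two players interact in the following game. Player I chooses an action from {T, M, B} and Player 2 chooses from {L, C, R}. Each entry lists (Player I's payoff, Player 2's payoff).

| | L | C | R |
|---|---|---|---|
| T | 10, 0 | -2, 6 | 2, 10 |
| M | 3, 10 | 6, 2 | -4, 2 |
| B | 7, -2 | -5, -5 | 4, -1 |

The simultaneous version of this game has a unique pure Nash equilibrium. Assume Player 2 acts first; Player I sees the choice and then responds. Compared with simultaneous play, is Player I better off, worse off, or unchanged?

Solve by backward induction (Player 2 leads).
- L: BR = T, leader payoff 0.
- C: BR = M, leader payoff 2.
- R: BR = B, leader payoff -1.
Among 0, 2, -1, the best is 2 at C. Subgame-perfect outcome: (M, C) with payoffs (6, 2).
Now find the simultaneous Nash equilibrium.
Player I's best replies: L→T; C→M; R→B.
Player 2's best replies: T→R; M→L; B→R.
Only (B, R) has each player best-responding; Nash payoffs (4, -1).
Player I earns 6 sequentially versus 4 at the Nash outcome: better off.

better off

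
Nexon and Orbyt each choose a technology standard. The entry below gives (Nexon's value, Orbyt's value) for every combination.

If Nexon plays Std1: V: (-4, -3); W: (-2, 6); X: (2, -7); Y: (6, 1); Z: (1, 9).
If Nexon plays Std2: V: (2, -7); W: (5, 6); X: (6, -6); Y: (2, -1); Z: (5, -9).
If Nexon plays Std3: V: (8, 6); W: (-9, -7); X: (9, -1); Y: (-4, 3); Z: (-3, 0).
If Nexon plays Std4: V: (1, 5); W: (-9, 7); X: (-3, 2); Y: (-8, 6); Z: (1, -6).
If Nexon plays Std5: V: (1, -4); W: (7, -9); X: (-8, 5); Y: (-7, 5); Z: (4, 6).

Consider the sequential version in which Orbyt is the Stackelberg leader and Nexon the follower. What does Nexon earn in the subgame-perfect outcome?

Backward induction with Orbyt moving first.
- V: Nexon compares -4, 2, 8, 1, 1 and picks Std3; Orbyt would get 6.
- W: Nexon compares -2, 5, -9, -9, 7 and picks Std5; Orbyt would get -9.
- X: Nexon compares 2, 6, 9, -3, -8 and picks Std3; Orbyt would get -1.
- Y: Nexon compares 6, 2, -4, -8, -7 and picks Std1; Orbyt would get 1.
- Z: Nexon compares 1, 5, -3, 1, 4 and picks Std2; Orbyt would get -9.
Maximizing over 6, -9, -1, 1, -9, Orbyt chooses V. Subgame-perfect outcome: (Std3, V) with payoffs (8, 6).

8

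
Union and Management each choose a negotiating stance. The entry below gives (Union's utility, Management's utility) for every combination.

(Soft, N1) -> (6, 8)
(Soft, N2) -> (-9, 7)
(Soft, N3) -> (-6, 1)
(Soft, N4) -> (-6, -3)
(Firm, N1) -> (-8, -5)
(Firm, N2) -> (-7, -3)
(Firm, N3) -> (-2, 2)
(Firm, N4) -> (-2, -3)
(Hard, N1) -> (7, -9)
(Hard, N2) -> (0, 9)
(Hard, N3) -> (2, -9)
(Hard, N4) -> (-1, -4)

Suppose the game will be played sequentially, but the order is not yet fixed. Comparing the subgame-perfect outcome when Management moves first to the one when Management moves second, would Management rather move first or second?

If Union leads: Management's best replies are Soft→N1, Firm→N3, Hard→N2; Union's induced payoffs 6, -2, 0; outcome (Soft, N1), payoffs (6, 8).
If Management leads: Union's best replies are N1→Hard, N2→Hard, N3→Hard, N4→Hard; Management's induced payoffs -9, 9, -9, -4; outcome (Hard, N2), payoffs (0, 9).
Management gets 9 moving first and 8 moving second, so Management prefers to move first.

first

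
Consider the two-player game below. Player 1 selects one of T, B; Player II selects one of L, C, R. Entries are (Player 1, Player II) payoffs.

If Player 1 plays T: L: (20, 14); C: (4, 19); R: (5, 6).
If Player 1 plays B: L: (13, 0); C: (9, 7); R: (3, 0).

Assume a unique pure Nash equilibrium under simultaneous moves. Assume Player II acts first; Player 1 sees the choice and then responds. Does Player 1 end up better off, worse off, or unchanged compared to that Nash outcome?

Solve by backward induction (Player II leads).
- L: Player 1 compares 20, 13 and picks T; Player II would get 14.
- C: Player 1 compares 4, 9 and picks B; Player II would get 7.
- R: Player 1 compares 5, 3 and picks T; Player II would get 6.
Player II's induced payoffs are 14, 7, 6, so Player II commits to L. Subgame-perfect outcome: (T, L) with payoffs (20, 14).
Now find the simultaneous Nash equilibrium.
Player 1's best replies: L→T; C→B; R→T.
Player II's best replies: T→C; B→C.
The unique mutual best reply is (B, C), giving (9, 7).
Player 1 earns 20 sequentially versus 9 at the Nash outcome: better off.

better off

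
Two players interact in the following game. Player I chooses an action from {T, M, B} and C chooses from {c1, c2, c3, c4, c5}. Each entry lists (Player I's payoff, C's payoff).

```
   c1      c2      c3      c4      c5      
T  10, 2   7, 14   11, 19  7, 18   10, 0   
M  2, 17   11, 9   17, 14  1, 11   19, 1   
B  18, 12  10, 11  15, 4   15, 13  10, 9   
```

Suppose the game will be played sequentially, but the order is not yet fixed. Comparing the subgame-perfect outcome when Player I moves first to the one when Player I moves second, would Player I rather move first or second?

If Player I leads: C's best replies are T→c3, M→c1, B→c4; Player I's induced payoffs 11, 2, 15; outcome (B, c4), payoffs (15, 13).
If C leads: Player I's best replies are c1→B, c2→M, c3→M, c4→B, c5→M; C's induced payoffs 12, 9, 14, 13, 1; outcome (M, c3), payoffs (17, 14).
Player I gets 15 moving first and 17 moving second, so Player I prefers to move second.

second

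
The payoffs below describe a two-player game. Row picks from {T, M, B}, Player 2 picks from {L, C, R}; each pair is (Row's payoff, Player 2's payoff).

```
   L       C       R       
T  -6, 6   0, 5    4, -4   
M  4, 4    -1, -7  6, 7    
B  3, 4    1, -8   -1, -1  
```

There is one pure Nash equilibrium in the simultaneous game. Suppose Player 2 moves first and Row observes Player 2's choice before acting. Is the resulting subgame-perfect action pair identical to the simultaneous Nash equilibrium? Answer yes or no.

Row best-responds to each possible Player 2 move:
- L → Row plays M (best of -6, 4, 3); Player 2 gets 4.
- C → Row plays B (best of 0, -1, 1); Player 2 gets -8.
- R → Row plays M (best of 4, 6, -1); Player 2 gets 7.
Player 2's induced payoffs are 4, -8, 7, so Player 2 commits to R. Subgame-perfect outcome: (M, R) with payoffs (6, 7).
For the simultaneous game, intersect best replies.
Row's best replies: L→M; C→B; R→M.
Player 2's best replies: T→L; M→R; B→L.
Only (M, R) has each player best-responding; Nash payoffs (6, 7).
Sequential outcome (M, R) coincides with the Nash profile (M, R).

yes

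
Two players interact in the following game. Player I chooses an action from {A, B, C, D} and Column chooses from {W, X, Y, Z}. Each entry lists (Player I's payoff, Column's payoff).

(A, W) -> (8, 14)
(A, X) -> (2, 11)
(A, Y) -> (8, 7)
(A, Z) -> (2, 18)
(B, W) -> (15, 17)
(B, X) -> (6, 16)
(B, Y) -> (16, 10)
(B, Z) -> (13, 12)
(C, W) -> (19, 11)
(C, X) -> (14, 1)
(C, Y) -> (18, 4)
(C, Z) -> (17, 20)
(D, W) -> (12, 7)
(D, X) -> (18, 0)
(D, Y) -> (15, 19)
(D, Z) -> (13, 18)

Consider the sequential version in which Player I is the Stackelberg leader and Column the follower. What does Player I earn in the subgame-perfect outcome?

17

Backward induction with Player I moving first.
- A: BR = Z, leader payoff 2.
- B: BR = W, leader payoff 15.
- C: BR = Z, leader payoff 17.
- D: BR = Y, leader payoff 15.
Among 2, 15, 17, 15, the best is 17 at C. Subgame-perfect outcome: (C, Z) with payoffs (17, 20).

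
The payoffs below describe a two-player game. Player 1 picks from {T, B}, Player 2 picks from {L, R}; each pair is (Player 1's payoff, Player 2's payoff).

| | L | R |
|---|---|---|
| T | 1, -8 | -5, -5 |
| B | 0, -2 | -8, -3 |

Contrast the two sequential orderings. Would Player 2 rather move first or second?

second

If Player 1 leads: Player 2's best replies are T→R, B→L; Player 1's induced payoffs -5, 0; outcome (B, L), payoffs (0, -2).
If Player 2 leads: Player 1's best replies are L→T, R→T; Player 2's induced payoffs -8, -5; outcome (T, R), payoffs (-5, -5).
Player 2 gets -5 moving first and -2 moving second, so Player 2 prefers to move second.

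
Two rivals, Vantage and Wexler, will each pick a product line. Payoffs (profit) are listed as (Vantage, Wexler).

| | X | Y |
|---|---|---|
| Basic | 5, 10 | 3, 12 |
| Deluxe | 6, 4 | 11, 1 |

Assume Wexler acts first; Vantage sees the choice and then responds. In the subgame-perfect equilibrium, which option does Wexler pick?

Vantage best-responds to each possible Wexler move:
- X: BR = Deluxe, leader payoff 4.
- Y: BR = Deluxe, leader payoff 1.
Among 4, 1, the best is 4 at X. Subgame-perfect outcome: (Deluxe, X) with payoffs (6, 4).

X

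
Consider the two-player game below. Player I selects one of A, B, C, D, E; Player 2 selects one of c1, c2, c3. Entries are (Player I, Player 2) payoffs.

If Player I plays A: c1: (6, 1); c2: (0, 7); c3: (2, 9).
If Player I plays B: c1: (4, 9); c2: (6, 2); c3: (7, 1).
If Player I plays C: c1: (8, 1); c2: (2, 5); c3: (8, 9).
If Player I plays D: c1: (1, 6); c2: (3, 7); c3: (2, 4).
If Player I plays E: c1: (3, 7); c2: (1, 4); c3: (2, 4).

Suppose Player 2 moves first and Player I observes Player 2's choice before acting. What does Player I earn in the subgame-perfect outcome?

8

Solve by backward induction (Player 2 leads).
- c1 → Player I plays C (best of 6, 4, 8, 1, 3); Player 2 gets 1.
- c2 → Player I plays B (best of 0, 6, 2, 3, 1); Player 2 gets 2.
- c3 → Player I plays C (best of 2, 7, 8, 2, 2); Player 2 gets 9.
Player 2's induced payoffs are 1, 2, 9, so Player 2 commits to c3. Subgame-perfect outcome: (C, c3) with payoffs (8, 9).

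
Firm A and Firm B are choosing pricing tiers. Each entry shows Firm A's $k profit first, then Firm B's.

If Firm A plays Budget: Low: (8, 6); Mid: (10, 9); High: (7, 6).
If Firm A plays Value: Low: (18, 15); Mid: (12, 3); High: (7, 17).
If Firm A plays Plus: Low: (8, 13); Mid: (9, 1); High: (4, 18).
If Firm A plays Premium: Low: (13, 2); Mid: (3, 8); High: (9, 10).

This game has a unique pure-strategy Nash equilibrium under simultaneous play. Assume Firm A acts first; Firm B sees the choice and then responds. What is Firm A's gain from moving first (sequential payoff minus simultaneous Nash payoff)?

1

Solve by backward induction (Firm A leads).
- Budget: BR = Mid, leader payoff 10.
- Value: BR = High, leader payoff 7.
- Plus: BR = High, leader payoff 4.
- Premium: BR = High, leader payoff 9.
Firm A's induced payoffs are 10, 7, 4, 9, so Firm A commits to Budget. Subgame-perfect outcome: (Budget, Mid) with payoffs (10, 9).
For the simultaneous game, intersect best replies.
Firm A's best replies: Low→Value; Mid→Value; High→Premium.
Firm B's best replies: Budget→Mid; Value→High; Plus→High; Premium→High.
The unique mutual best reply is (Premium, High), giving (9, 10).
Firm A's commitment gain: 10 − 9 = 1.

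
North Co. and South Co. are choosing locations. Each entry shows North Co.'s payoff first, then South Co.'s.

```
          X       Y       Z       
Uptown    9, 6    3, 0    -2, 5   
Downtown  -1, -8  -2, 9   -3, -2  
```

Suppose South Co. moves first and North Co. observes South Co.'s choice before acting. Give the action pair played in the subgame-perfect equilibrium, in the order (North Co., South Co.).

North Co. best-responds to each possible South Co. move:
- X: North Co. compares 9, -1 and picks Uptown; South Co. would get 6.
- Y: North Co. compares 3, -2 and picks Uptown; South Co. would get 0.
- Z: North Co. compares -2, -3 and picks Uptown; South Co. would get 5.
Maximizing over 6, 0, 5, South Co. chooses X. Subgame-perfect outcome: (Uptown, X) with payoffs (9, 6).

(Uptown, X)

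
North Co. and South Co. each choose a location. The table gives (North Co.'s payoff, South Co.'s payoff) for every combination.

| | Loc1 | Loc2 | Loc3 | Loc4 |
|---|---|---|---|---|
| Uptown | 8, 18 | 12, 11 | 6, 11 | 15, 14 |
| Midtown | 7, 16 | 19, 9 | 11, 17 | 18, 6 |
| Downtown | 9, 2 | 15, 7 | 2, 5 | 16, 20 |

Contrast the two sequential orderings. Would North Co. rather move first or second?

If North Co. leads: South Co.'s best replies are Uptown→Loc1, Midtown→Loc3, Downtown→Loc4; North Co.'s induced payoffs 8, 11, 16; outcome (Downtown, Loc4), payoffs (16, 20).
If South Co. leads: North Co.'s best replies are Loc1→Downtown, Loc2→Midtown, Loc3→Midtown, Loc4→Midtown; South Co.'s induced payoffs 2, 9, 17, 6; outcome (Midtown, Loc3), payoffs (11, 17).
North Co. gets 16 moving first and 11 moving second, so North Co. prefers to move first.

first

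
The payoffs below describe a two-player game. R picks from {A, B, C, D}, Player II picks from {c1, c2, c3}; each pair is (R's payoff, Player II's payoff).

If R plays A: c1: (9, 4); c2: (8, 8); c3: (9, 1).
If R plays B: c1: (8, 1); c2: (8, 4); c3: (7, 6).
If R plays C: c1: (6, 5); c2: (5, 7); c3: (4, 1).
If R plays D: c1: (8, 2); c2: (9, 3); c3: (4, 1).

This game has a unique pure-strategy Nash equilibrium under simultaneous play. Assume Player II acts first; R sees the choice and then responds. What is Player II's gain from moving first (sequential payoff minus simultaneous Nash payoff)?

Work backward from R's decision.
- c1 → R plays A (best of 9, 8, 6, 8); Player II gets 4.
- c2 → R plays D (best of 8, 8, 5, 9); Player II gets 3.
- c3 → R plays A (best of 9, 7, 4, 4); Player II gets 1.
Among 4, 3, 1, the best is 4 at c1. Subgame-perfect outcome: (A, c1) with payoffs (9, 4).
Now find the simultaneous Nash equilibrium.
R's best replies: c1→A; c2→D; c3→A.
Player II's best replies: A→c2; B→c3; C→c2; D→c2.
Only (D, c2) has each player best-responding; Nash payoffs (9, 3).
Player II's commitment gain: 4 − 3 = 1.

1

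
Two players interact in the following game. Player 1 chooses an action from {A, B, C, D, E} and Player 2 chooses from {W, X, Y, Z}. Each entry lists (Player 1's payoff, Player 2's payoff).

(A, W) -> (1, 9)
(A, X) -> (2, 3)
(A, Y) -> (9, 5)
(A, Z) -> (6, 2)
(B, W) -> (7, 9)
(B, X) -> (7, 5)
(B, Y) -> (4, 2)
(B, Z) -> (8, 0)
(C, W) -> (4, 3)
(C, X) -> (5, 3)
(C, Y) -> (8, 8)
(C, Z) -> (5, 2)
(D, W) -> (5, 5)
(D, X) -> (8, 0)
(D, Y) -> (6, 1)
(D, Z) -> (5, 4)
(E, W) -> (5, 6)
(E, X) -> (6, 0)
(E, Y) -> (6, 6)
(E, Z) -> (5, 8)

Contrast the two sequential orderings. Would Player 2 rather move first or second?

first

If Player 1 leads: Player 2's best replies are A→W, B→W, C→Y, D→W, E→Z; Player 1's induced payoffs 1, 7, 8, 5, 5; outcome (C, Y), payoffs (8, 8).
If Player 2 leads: Player 1's best replies are W→B, X→D, Y→A, Z→B; Player 2's induced payoffs 9, 0, 5, 0; outcome (B, W), payoffs (7, 9).
Player 2 gets 9 moving first and 8 moving second, so Player 2 prefers to move first.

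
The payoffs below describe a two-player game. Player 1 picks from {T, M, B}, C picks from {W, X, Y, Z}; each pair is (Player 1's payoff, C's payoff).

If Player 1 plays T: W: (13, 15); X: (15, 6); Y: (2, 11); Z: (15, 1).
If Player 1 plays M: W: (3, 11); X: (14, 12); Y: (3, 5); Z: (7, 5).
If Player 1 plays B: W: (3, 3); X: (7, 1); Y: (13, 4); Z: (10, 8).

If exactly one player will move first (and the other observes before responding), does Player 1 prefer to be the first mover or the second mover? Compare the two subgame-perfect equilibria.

If Player 1 leads: C's best replies are T→W, M→X, B→Z; Player 1's induced payoffs 13, 14, 10; outcome (M, X), payoffs (14, 12).
If C leads: Player 1's best replies are W→T, X→T, Y→B, Z→T; C's induced payoffs 15, 6, 4, 1; outcome (T, W), payoffs (13, 15).
Player 1 gets 14 moving first and 13 moving second, so Player 1 prefers to move first.

first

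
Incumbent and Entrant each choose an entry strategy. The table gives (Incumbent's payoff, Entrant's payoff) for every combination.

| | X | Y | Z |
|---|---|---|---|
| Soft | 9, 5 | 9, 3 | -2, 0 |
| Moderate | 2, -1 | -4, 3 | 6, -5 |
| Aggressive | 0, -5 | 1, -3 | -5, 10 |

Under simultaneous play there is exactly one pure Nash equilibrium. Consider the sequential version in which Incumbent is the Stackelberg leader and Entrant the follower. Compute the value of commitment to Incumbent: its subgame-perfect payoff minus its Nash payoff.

0

Entrant best-responds to each possible Incumbent move:
- Soft: BR = X, leader payoff 9.
- Moderate: BR = Y, leader payoff -4.
- Aggressive: BR = Z, leader payoff -5.
Among 9, -4, -5, the best is 9 at Soft. Subgame-perfect outcome: (Soft, X) with payoffs (9, 5).
Now find the simultaneous Nash equilibrium.
Incumbent's best replies: X→Soft; Y→Soft; Z→Moderate.
Entrant's best replies: Soft→X; Moderate→Y; Aggressive→Z.
The unique mutual best reply is (Soft, X), giving (9, 5).
Incumbent's commitment gain: 9 − 9 = 0.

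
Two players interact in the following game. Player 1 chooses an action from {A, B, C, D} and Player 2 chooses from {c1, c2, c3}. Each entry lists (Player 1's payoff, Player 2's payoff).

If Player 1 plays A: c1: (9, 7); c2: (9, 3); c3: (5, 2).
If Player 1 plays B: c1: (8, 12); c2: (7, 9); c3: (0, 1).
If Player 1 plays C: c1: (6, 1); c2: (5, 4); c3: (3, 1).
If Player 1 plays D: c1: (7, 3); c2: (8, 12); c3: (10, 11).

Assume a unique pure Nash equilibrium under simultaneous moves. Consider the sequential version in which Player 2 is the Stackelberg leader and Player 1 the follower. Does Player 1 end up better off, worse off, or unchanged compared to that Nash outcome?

Solve by backward induction (Player 2 leads).
- c1 → Player 1 plays A (best of 9, 8, 6, 7); Player 2 gets 7.
- c2 → Player 1 plays A (best of 9, 7, 5, 8); Player 2 gets 3.
- c3 → Player 1 plays D (best of 5, 0, 3, 10); Player 2 gets 11.
Maximizing over 7, 3, 11, Player 2 chooses c3. Subgame-perfect outcome: (D, c3) with payoffs (10, 11).
Under simultaneous play:
Player 1's best replies: c1→A; c2→A; c3→D.
Player 2's best replies: A→c1; B→c1; C→c2; D→c2.
Only (A, c1) has each player best-responding; Nash payoffs (9, 7).
Player 1 earns 10 sequentially versus 9 at the Nash outcome: better off.

better off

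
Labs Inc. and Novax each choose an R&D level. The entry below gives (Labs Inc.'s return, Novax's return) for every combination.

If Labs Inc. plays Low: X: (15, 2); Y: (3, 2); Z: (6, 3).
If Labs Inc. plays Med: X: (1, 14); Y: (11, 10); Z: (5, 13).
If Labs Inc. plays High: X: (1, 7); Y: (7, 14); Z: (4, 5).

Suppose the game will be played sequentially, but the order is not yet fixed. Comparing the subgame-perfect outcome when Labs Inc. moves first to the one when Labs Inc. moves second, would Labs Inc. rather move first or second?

second

If Labs Inc. leads: Novax's best replies are Low→Z, Med→X, High→Y; Labs Inc.'s induced payoffs 6, 1, 7; outcome (High, Y), payoffs (7, 14).
If Novax leads: Labs Inc.'s best replies are X→Low, Y→Med, Z→Low; Novax's induced payoffs 2, 10, 3; outcome (Med, Y), payoffs (11, 10).
Labs Inc. gets 7 moving first and 11 moving second, so Labs Inc. prefers to move second.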